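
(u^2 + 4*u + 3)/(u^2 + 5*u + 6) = (u + 1)/(u + 2)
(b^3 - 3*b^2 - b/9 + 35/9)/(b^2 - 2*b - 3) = (b^2 - 4*b + 35/9)/(b - 3)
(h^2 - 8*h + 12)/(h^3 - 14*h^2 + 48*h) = (h - 2)/(h*(h - 8))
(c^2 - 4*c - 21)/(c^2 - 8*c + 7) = (c + 3)/(c - 1)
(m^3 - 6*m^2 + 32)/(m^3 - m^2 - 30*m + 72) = (m^2 - 2*m - 8)/(m^2 + 3*m - 18)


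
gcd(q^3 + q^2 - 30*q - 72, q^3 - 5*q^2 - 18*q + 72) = q^2 - 2*q - 24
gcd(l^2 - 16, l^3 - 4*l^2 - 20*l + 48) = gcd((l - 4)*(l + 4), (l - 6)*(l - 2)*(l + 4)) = l + 4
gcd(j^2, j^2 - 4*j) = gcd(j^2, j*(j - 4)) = j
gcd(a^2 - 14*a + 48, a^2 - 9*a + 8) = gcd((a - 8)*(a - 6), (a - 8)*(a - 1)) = a - 8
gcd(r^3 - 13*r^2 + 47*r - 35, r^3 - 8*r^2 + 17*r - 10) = r^2 - 6*r + 5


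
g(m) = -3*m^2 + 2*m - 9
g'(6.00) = -34.00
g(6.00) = -105.00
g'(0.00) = 2.00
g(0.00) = -9.00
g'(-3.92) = 25.52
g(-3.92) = -62.94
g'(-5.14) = 32.84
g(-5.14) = -98.54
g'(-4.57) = 29.42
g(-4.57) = -80.79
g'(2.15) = -10.90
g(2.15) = -18.57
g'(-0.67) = 6.02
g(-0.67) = -11.69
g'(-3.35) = 22.10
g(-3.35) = -49.37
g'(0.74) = -2.44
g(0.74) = -9.16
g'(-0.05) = 2.30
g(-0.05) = -9.11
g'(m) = 2 - 6*m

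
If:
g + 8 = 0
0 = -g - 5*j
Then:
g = -8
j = 8/5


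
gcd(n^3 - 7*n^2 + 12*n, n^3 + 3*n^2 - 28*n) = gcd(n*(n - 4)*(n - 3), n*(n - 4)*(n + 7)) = n^2 - 4*n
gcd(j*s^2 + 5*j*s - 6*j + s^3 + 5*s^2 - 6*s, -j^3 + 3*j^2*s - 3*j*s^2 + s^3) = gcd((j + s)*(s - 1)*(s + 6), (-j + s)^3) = 1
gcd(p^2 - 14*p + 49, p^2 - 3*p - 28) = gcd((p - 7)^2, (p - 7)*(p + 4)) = p - 7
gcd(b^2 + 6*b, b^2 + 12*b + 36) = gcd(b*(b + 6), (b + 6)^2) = b + 6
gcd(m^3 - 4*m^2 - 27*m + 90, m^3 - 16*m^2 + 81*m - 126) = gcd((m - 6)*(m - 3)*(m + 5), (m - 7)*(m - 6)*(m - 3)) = m^2 - 9*m + 18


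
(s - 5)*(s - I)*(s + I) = s^3 - 5*s^2 + s - 5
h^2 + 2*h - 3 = (h - 1)*(h + 3)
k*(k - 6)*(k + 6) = k^3 - 36*k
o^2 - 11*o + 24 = (o - 8)*(o - 3)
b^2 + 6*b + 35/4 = (b + 5/2)*(b + 7/2)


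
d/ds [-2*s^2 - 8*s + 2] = -4*s - 8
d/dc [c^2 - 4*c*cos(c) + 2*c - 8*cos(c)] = 4*c*sin(c) + 2*c + 8*sin(c) - 4*cos(c) + 2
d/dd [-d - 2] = -1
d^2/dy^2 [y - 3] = 0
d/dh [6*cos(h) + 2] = -6*sin(h)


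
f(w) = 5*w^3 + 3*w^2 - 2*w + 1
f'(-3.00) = 115.00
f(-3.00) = -101.00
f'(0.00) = -2.00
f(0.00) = 1.00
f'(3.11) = 161.74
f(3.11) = 174.20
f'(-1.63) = 28.07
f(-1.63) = -9.42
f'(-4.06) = 220.89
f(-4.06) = -276.05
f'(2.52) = 108.38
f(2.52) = 95.03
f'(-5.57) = 429.95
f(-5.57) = -758.83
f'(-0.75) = 1.94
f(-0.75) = 2.08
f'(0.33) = 1.61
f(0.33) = 0.85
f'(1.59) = 45.46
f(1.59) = 25.50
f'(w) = 15*w^2 + 6*w - 2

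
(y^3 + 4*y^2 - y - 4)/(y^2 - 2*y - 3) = (y^2 + 3*y - 4)/(y - 3)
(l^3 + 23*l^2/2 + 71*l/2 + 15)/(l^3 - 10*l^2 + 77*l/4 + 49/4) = 2*(l^2 + 11*l + 30)/(2*l^2 - 21*l + 49)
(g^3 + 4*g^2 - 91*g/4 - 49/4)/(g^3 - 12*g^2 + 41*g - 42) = (4*g^3 + 16*g^2 - 91*g - 49)/(4*(g^3 - 12*g^2 + 41*g - 42))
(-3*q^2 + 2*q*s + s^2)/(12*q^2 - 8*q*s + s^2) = (-3*q^2 + 2*q*s + s^2)/(12*q^2 - 8*q*s + s^2)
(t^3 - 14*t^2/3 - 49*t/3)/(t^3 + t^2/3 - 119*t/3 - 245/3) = t/(t + 5)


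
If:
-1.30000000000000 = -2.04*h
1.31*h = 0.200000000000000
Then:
No Solution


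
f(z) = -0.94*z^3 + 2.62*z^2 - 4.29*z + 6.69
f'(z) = -2.82*z^2 + 5.24*z - 4.29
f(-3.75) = 109.19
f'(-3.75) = -63.60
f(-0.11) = 7.19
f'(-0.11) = -4.90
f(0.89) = 4.28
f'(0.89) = -1.86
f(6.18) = -141.63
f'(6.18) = -79.61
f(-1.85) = 29.55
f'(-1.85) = -23.64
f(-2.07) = 35.13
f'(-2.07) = -27.22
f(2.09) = 0.59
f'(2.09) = -5.66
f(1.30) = 3.48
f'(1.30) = -2.24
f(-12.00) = 2059.77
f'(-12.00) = -473.25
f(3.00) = -7.98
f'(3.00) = -13.95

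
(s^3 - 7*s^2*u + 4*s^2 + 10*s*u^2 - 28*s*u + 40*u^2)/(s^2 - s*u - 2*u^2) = (s^2 - 5*s*u + 4*s - 20*u)/(s + u)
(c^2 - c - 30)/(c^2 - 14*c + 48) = (c + 5)/(c - 8)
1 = 1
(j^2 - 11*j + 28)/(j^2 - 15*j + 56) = (j - 4)/(j - 8)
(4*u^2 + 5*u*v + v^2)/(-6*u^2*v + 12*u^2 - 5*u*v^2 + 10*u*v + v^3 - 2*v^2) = (-4*u - v)/(6*u*v - 12*u - v^2 + 2*v)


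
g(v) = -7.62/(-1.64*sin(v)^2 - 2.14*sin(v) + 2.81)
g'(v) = -7.62*(3.28*sin(v)*cos(v) + 2.14*cos(v))/(-1.64*sin(v)^2 - 2.14*sin(v) + 2.81)^2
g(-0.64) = -2.18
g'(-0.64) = -0.09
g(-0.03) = -2.65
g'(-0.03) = -1.88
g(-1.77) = -2.29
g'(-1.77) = -0.15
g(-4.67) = 7.90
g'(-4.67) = 1.88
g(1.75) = 8.62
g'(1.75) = 9.34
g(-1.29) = -2.27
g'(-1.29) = 0.19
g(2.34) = -17.89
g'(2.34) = 131.37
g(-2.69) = -2.22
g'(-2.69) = 0.41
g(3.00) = -3.08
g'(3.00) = 3.20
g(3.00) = -3.08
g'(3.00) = 3.20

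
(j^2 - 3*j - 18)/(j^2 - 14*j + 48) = (j + 3)/(j - 8)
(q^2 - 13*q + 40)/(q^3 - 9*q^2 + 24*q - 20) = (q - 8)/(q^2 - 4*q + 4)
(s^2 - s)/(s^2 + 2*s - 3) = s/(s + 3)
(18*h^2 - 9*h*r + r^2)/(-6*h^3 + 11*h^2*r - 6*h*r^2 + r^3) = (-6*h + r)/(2*h^2 - 3*h*r + r^2)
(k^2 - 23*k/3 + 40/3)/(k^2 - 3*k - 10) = (k - 8/3)/(k + 2)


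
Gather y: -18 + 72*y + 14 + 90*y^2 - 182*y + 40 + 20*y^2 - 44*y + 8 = 110*y^2 - 154*y + 44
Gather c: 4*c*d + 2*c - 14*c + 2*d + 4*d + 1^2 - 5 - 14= c*(4*d - 12) + 6*d - 18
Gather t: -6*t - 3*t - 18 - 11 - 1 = -9*t - 30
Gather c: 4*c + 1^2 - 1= 4*c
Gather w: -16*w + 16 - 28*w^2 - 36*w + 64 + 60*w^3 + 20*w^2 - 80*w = 60*w^3 - 8*w^2 - 132*w + 80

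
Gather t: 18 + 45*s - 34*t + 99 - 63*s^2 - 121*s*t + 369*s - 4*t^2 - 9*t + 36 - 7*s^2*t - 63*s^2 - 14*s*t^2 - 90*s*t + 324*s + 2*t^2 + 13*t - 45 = -126*s^2 + 738*s + t^2*(-14*s - 2) + t*(-7*s^2 - 211*s - 30) + 108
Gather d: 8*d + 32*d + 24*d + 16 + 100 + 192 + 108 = 64*d + 416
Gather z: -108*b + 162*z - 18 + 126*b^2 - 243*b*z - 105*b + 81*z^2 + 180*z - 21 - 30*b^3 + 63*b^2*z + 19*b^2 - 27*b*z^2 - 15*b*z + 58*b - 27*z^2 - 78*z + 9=-30*b^3 + 145*b^2 - 155*b + z^2*(54 - 27*b) + z*(63*b^2 - 258*b + 264) - 30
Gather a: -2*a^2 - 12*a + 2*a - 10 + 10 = -2*a^2 - 10*a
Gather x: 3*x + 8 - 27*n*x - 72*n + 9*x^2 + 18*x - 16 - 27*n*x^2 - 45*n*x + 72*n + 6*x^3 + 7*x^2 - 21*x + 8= -72*n*x + 6*x^3 + x^2*(16 - 27*n)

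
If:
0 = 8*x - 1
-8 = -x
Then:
No Solution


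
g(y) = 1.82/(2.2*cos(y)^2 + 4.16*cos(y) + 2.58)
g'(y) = 1.82*(4.4*sin(y)*cos(y) + 4.16*sin(y))/(2.2*cos(y)^2 + 4.16*cos(y) + 2.58)^2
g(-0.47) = 0.23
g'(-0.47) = -0.10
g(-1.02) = 0.34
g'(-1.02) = -0.35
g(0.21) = 0.21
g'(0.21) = 0.04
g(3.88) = 2.58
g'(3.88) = -2.22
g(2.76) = 2.96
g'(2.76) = 0.14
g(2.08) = 1.69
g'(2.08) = 2.77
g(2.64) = 2.92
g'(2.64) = 0.68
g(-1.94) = 1.33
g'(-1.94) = -2.34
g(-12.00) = 0.24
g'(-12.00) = 0.13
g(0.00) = 0.20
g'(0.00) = 0.00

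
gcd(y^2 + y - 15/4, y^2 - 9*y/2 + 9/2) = y - 3/2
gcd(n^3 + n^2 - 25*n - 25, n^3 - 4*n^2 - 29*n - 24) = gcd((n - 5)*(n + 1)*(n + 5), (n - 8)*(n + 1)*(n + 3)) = n + 1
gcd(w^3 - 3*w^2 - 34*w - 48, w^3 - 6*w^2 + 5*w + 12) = 1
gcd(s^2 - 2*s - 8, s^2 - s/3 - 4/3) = 1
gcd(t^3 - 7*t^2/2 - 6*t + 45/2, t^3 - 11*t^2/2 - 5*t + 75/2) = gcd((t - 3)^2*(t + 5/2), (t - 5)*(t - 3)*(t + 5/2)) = t^2 - t/2 - 15/2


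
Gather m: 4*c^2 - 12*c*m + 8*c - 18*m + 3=4*c^2 + 8*c + m*(-12*c - 18) + 3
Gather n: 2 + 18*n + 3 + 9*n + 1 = 27*n + 6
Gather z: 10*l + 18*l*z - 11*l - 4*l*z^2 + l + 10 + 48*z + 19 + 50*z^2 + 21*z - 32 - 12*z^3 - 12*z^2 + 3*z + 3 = -12*z^3 + z^2*(38 - 4*l) + z*(18*l + 72)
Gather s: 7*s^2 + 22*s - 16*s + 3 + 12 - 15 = 7*s^2 + 6*s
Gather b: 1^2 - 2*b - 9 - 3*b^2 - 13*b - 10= -3*b^2 - 15*b - 18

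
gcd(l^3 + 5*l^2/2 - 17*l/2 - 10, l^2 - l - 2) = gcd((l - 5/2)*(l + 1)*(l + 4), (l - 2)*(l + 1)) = l + 1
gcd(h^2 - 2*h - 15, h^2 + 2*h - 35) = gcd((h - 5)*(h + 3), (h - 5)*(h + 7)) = h - 5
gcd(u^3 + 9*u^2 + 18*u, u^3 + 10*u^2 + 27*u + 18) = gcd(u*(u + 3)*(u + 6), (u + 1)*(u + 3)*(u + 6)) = u^2 + 9*u + 18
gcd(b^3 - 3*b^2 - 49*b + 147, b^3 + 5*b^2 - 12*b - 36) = b - 3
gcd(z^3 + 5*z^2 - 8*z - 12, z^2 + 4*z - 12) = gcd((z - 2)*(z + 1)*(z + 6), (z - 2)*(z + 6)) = z^2 + 4*z - 12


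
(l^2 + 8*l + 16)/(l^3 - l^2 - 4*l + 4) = (l^2 + 8*l + 16)/(l^3 - l^2 - 4*l + 4)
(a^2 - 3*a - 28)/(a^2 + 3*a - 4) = (a - 7)/(a - 1)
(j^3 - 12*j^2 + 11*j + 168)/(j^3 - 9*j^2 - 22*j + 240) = (j^2 - 4*j - 21)/(j^2 - j - 30)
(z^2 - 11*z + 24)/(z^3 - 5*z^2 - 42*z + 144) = 1/(z + 6)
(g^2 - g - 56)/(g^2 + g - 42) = (g - 8)/(g - 6)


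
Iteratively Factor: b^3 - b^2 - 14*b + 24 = (b + 4)*(b^2 - 5*b + 6) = (b - 3)*(b + 4)*(b - 2)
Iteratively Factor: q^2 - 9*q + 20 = (q - 4)*(q - 5)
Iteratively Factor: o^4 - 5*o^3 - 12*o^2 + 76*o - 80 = (o - 5)*(o^3 - 12*o + 16) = (o - 5)*(o - 2)*(o^2 + 2*o - 8) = (o - 5)*(o - 2)^2*(o + 4)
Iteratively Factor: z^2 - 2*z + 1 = (z - 1)*(z - 1)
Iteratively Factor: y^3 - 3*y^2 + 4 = (y - 2)*(y^2 - y - 2) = (y - 2)^2*(y + 1)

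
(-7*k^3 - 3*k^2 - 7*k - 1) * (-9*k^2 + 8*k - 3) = 63*k^5 - 29*k^4 + 60*k^3 - 38*k^2 + 13*k + 3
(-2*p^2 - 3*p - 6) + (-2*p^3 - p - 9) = -2*p^3 - 2*p^2 - 4*p - 15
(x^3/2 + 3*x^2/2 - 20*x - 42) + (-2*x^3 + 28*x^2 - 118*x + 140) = -3*x^3/2 + 59*x^2/2 - 138*x + 98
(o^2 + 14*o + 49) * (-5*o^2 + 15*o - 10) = -5*o^4 - 55*o^3 - 45*o^2 + 595*o - 490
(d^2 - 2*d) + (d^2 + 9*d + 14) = 2*d^2 + 7*d + 14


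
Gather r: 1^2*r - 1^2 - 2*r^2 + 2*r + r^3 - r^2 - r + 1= r^3 - 3*r^2 + 2*r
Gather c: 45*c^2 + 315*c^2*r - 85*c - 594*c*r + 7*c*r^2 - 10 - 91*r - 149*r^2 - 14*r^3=c^2*(315*r + 45) + c*(7*r^2 - 594*r - 85) - 14*r^3 - 149*r^2 - 91*r - 10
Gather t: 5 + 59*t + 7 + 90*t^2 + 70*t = 90*t^2 + 129*t + 12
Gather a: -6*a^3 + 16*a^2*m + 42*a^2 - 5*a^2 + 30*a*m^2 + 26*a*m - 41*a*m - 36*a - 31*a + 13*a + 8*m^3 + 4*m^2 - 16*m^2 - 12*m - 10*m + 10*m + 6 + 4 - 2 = -6*a^3 + a^2*(16*m + 37) + a*(30*m^2 - 15*m - 54) + 8*m^3 - 12*m^2 - 12*m + 8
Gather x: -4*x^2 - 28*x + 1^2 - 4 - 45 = -4*x^2 - 28*x - 48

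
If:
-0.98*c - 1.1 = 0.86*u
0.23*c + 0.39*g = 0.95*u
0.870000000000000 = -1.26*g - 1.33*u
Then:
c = -0.83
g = -0.33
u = -0.34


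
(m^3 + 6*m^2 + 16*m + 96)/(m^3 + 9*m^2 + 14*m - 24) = (m^2 + 16)/(m^2 + 3*m - 4)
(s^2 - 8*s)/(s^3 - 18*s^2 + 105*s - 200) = s/(s^2 - 10*s + 25)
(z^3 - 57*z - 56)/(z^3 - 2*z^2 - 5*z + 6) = (z^3 - 57*z - 56)/(z^3 - 2*z^2 - 5*z + 6)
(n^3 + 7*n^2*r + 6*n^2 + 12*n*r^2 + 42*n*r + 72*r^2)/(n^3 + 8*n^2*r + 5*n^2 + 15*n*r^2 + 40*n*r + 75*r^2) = (n^2 + 4*n*r + 6*n + 24*r)/(n^2 + 5*n*r + 5*n + 25*r)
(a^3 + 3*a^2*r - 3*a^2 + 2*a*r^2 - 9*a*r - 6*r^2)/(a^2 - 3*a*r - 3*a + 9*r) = (-a^2 - 3*a*r - 2*r^2)/(-a + 3*r)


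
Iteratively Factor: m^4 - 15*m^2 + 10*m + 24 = (m - 2)*(m^3 + 2*m^2 - 11*m - 12) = (m - 3)*(m - 2)*(m^2 + 5*m + 4) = (m - 3)*(m - 2)*(m + 1)*(m + 4)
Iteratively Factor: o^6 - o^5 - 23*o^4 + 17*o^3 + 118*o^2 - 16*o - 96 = (o + 4)*(o^5 - 5*o^4 - 3*o^3 + 29*o^2 + 2*o - 24) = (o - 4)*(o + 4)*(o^4 - o^3 - 7*o^2 + o + 6) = (o - 4)*(o + 2)*(o + 4)*(o^3 - 3*o^2 - o + 3) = (o - 4)*(o - 3)*(o + 2)*(o + 4)*(o^2 - 1) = (o - 4)*(o - 3)*(o + 1)*(o + 2)*(o + 4)*(o - 1)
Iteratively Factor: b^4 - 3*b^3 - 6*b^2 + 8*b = (b - 1)*(b^3 - 2*b^2 - 8*b) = (b - 4)*(b - 1)*(b^2 + 2*b) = (b - 4)*(b - 1)*(b + 2)*(b)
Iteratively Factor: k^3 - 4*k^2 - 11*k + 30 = (k - 5)*(k^2 + k - 6) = (k - 5)*(k + 3)*(k - 2)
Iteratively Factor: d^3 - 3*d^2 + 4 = (d + 1)*(d^2 - 4*d + 4) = (d - 2)*(d + 1)*(d - 2)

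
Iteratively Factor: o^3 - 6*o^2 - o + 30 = (o - 5)*(o^2 - o - 6) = (o - 5)*(o - 3)*(o + 2)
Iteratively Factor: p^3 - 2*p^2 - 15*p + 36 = (p - 3)*(p^2 + p - 12) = (p - 3)^2*(p + 4)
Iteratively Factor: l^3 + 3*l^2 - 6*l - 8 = (l - 2)*(l^2 + 5*l + 4) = (l - 2)*(l + 1)*(l + 4)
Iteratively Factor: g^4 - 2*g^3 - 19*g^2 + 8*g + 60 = (g + 3)*(g^3 - 5*g^2 - 4*g + 20) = (g - 2)*(g + 3)*(g^2 - 3*g - 10) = (g - 5)*(g - 2)*(g + 3)*(g + 2)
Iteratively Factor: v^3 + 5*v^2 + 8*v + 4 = (v + 2)*(v^2 + 3*v + 2) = (v + 1)*(v + 2)*(v + 2)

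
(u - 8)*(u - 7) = u^2 - 15*u + 56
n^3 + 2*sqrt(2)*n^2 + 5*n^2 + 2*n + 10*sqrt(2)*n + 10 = (n + 5)*(n + sqrt(2))^2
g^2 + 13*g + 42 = (g + 6)*(g + 7)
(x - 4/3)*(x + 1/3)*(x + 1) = x^3 - 13*x/9 - 4/9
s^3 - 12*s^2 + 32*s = s*(s - 8)*(s - 4)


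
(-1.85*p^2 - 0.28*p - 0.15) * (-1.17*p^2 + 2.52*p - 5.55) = 2.1645*p^4 - 4.3344*p^3 + 9.7374*p^2 + 1.176*p + 0.8325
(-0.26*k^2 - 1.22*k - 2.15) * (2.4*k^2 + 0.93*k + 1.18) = -0.624*k^4 - 3.1698*k^3 - 6.6014*k^2 - 3.4391*k - 2.537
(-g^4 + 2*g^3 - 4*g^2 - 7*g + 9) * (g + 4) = -g^5 - 2*g^4 + 4*g^3 - 23*g^2 - 19*g + 36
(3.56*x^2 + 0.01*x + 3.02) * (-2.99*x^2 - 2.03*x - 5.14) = -10.6444*x^4 - 7.2567*x^3 - 27.3485*x^2 - 6.182*x - 15.5228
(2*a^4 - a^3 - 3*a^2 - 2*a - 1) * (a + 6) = 2*a^5 + 11*a^4 - 9*a^3 - 20*a^2 - 13*a - 6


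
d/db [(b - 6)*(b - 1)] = 2*b - 7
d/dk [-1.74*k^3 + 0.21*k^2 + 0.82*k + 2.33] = -5.22*k^2 + 0.42*k + 0.82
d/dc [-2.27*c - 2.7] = -2.27000000000000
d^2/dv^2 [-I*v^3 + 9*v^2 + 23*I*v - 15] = -6*I*v + 18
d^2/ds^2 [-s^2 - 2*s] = -2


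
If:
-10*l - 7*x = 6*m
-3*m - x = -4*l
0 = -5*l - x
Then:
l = 0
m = 0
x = 0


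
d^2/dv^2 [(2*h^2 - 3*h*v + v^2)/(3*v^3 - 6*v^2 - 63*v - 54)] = 2*((-(3*h - 2*v)*(-3*v^2 + 4*v + 21) - (3*v - 2)*(2*h^2 - 3*h*v + v^2))*(-v^3 + 2*v^2 + 21*v + 18) - (2*h^2 - 3*h*v + v^2)*(-3*v^2 + 4*v + 21)^2 - (-v^3 + 2*v^2 + 21*v + 18)^2)/(3*(-v^3 + 2*v^2 + 21*v + 18)^3)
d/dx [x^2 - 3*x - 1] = 2*x - 3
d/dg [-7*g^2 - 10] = -14*g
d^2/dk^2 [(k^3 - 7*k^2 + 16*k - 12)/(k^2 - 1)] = 2*(17*k^3 - 57*k^2 + 51*k - 19)/(k^6 - 3*k^4 + 3*k^2 - 1)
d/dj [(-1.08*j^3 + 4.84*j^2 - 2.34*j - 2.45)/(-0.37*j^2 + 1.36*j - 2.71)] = (0.3996*j^4 - 2.9376*j^3 + 14.497*j^2 - 28.0458*j + 9.6734)/(0.1369*j^4 - 1.0064*j^3 + 3.855*j^2 - 7.3712*j + 7.3441)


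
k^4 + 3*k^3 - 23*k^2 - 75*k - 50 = (k - 5)*(k + 1)*(k + 2)*(k + 5)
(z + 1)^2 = z^2 + 2*z + 1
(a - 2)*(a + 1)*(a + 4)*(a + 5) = a^4 + 8*a^3 + 9*a^2 - 38*a - 40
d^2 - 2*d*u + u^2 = (-d + u)^2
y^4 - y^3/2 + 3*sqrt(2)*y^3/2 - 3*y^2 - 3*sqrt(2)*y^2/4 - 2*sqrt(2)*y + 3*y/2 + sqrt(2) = (y - 1/2)*(y - sqrt(2))*(y + sqrt(2)/2)*(y + 2*sqrt(2))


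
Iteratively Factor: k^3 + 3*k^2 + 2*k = (k + 2)*(k^2 + k) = (k + 1)*(k + 2)*(k)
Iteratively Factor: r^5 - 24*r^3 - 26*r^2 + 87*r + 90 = (r + 1)*(r^4 - r^3 - 23*r^2 - 3*r + 90) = (r + 1)*(r + 3)*(r^3 - 4*r^2 - 11*r + 30) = (r - 5)*(r + 1)*(r + 3)*(r^2 + r - 6) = (r - 5)*(r - 2)*(r + 1)*(r + 3)*(r + 3)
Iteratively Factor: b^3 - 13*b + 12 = (b - 1)*(b^2 + b - 12) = (b - 1)*(b + 4)*(b - 3)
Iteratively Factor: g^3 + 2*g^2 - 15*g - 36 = (g + 3)*(g^2 - g - 12) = (g + 3)^2*(g - 4)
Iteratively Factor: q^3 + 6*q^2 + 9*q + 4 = (q + 4)*(q^2 + 2*q + 1) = (q + 1)*(q + 4)*(q + 1)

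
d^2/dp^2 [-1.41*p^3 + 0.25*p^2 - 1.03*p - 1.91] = 0.5 - 8.46*p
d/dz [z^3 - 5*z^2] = z*(3*z - 10)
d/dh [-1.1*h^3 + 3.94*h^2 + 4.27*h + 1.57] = -3.3*h^2 + 7.88*h + 4.27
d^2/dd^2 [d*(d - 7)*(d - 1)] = 6*d - 16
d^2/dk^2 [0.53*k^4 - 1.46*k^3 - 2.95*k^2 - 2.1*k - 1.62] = 6.36*k^2 - 8.76*k - 5.9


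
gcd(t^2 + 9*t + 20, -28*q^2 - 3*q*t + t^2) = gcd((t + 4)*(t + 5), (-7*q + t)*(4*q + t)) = 1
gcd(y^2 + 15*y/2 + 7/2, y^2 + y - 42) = y + 7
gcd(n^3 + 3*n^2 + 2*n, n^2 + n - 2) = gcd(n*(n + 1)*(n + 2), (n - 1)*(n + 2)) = n + 2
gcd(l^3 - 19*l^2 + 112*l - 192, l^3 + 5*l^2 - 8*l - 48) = l - 3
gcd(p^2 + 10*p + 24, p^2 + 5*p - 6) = p + 6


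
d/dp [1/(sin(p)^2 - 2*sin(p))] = 2*(1 - sin(p))*cos(p)/((sin(p) - 2)^2*sin(p)^2)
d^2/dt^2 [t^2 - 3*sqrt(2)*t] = 2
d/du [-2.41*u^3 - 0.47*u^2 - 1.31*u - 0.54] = -7.23*u^2 - 0.94*u - 1.31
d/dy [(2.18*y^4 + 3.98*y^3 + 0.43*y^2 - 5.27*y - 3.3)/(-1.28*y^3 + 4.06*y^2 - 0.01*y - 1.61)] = (-2.7904*y^6 + 17.7016*y^5 + 16.6438*y^4 - 27.61*y^3 - 10.5035*y^2 + 25.4114*y + 8.4517)/(1.6384*y^6 - 10.3936*y^5 + 16.5092*y^4 + 4.0404*y^3 - 13.0731*y^2 + 0.0322*y + 2.5921)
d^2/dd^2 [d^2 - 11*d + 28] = 2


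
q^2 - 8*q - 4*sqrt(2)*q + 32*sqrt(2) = (q - 8)*(q - 4*sqrt(2))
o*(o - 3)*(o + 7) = o^3 + 4*o^2 - 21*o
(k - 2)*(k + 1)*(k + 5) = k^3 + 4*k^2 - 7*k - 10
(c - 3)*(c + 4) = c^2 + c - 12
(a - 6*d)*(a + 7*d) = a^2 + a*d - 42*d^2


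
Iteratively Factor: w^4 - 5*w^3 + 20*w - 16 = (w - 4)*(w^3 - w^2 - 4*w + 4) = (w - 4)*(w + 2)*(w^2 - 3*w + 2) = (w - 4)*(w - 2)*(w + 2)*(w - 1)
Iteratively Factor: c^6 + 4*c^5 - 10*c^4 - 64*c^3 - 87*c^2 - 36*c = (c + 3)*(c^5 + c^4 - 13*c^3 - 25*c^2 - 12*c) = (c + 3)^2*(c^4 - 2*c^3 - 7*c^2 - 4*c) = c*(c + 3)^2*(c^3 - 2*c^2 - 7*c - 4) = c*(c - 4)*(c + 3)^2*(c^2 + 2*c + 1) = c*(c - 4)*(c + 1)*(c + 3)^2*(c + 1)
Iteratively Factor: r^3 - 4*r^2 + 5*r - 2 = (r - 2)*(r^2 - 2*r + 1) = (r - 2)*(r - 1)*(r - 1)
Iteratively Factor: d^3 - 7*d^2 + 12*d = (d - 4)*(d^2 - 3*d) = d*(d - 4)*(d - 3)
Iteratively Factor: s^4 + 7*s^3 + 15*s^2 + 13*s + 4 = (s + 4)*(s^3 + 3*s^2 + 3*s + 1) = (s + 1)*(s + 4)*(s^2 + 2*s + 1) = (s + 1)^2*(s + 4)*(s + 1)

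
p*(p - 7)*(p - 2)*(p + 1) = p^4 - 8*p^3 + 5*p^2 + 14*p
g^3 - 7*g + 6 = (g - 2)*(g - 1)*(g + 3)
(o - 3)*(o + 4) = o^2 + o - 12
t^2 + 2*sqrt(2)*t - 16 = (t - 2*sqrt(2))*(t + 4*sqrt(2))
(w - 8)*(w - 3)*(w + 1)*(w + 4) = w^4 - 6*w^3 - 27*w^2 + 76*w + 96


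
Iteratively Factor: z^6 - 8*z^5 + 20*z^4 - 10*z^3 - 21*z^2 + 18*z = (z - 3)*(z^5 - 5*z^4 + 5*z^3 + 5*z^2 - 6*z) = (z - 3)*(z - 1)*(z^4 - 4*z^3 + z^2 + 6*z) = z*(z - 3)*(z - 1)*(z^3 - 4*z^2 + z + 6) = z*(z - 3)^2*(z - 1)*(z^2 - z - 2) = z*(z - 3)^2*(z - 2)*(z - 1)*(z + 1)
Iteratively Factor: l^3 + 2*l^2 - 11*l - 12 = (l + 1)*(l^2 + l - 12) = (l + 1)*(l + 4)*(l - 3)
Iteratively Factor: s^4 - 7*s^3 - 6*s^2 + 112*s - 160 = (s - 4)*(s^3 - 3*s^2 - 18*s + 40) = (s - 4)*(s + 4)*(s^2 - 7*s + 10) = (s - 5)*(s - 4)*(s + 4)*(s - 2)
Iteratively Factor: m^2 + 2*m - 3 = (m - 1)*(m + 3)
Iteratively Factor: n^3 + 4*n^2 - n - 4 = (n + 4)*(n^2 - 1) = (n + 1)*(n + 4)*(n - 1)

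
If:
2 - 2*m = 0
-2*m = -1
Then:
No Solution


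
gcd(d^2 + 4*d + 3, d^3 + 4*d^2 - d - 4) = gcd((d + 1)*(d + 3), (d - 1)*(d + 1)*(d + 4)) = d + 1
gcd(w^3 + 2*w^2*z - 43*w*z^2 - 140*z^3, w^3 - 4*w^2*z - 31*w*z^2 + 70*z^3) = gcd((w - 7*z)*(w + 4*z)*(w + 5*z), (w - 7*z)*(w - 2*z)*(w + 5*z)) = -w^2 + 2*w*z + 35*z^2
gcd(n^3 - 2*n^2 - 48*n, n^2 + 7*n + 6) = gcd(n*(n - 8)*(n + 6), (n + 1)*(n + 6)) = n + 6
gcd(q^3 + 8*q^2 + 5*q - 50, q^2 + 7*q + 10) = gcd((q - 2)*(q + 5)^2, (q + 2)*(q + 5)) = q + 5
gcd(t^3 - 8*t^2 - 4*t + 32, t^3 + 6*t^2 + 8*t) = t + 2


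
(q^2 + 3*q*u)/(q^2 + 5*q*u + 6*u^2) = q/(q + 2*u)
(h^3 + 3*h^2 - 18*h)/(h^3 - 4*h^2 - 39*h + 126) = h/(h - 7)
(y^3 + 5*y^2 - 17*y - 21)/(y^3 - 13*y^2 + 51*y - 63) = (y^2 + 8*y + 7)/(y^2 - 10*y + 21)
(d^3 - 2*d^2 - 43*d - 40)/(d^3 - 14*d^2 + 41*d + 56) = (d + 5)/(d - 7)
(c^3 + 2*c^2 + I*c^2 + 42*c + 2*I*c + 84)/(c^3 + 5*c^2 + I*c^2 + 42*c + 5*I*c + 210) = (c + 2)/(c + 5)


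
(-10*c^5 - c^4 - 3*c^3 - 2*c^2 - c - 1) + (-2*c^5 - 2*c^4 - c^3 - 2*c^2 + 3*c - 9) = -12*c^5 - 3*c^4 - 4*c^3 - 4*c^2 + 2*c - 10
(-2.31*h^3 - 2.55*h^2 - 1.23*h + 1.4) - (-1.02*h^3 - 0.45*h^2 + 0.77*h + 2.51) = -1.29*h^3 - 2.1*h^2 - 2.0*h - 1.11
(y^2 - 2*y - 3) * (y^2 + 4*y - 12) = y^4 + 2*y^3 - 23*y^2 + 12*y + 36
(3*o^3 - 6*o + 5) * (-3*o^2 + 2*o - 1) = -9*o^5 + 6*o^4 + 15*o^3 - 27*o^2 + 16*o - 5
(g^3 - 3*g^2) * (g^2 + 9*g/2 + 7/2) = g^5 + 3*g^4/2 - 10*g^3 - 21*g^2/2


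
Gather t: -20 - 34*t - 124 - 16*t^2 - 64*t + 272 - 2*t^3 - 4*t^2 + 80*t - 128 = -2*t^3 - 20*t^2 - 18*t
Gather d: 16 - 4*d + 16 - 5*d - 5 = 27 - 9*d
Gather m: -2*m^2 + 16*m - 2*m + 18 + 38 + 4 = -2*m^2 + 14*m + 60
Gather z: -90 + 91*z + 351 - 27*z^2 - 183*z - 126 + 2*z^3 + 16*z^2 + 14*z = 2*z^3 - 11*z^2 - 78*z + 135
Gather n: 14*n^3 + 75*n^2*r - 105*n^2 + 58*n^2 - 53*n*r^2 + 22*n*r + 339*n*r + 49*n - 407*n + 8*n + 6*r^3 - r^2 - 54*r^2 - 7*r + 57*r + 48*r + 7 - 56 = 14*n^3 + n^2*(75*r - 47) + n*(-53*r^2 + 361*r - 350) + 6*r^3 - 55*r^2 + 98*r - 49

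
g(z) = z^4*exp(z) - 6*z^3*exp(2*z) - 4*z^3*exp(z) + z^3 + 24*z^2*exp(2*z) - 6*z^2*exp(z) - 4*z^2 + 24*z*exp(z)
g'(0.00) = 24.00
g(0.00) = 0.00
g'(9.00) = -386432158526.97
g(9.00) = -159526376690.46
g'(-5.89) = 152.69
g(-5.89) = -338.46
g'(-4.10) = 82.79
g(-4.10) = -129.99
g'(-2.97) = 46.62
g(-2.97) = -57.51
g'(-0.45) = 7.90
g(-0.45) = -6.11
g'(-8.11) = 263.12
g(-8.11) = -794.74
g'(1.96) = 5943.39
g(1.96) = 2423.32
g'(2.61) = 21221.06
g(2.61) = 10457.12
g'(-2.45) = 32.71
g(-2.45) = -36.98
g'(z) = z^4*exp(z) - 12*z^3*exp(2*z) + 30*z^2*exp(2*z) - 18*z^2*exp(z) + 3*z^2 + 48*z*exp(2*z) + 12*z*exp(z) - 8*z + 24*exp(z)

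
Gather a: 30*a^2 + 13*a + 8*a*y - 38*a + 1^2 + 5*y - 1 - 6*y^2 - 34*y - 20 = 30*a^2 + a*(8*y - 25) - 6*y^2 - 29*y - 20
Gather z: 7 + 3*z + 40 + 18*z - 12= 21*z + 35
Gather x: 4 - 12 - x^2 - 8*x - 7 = -x^2 - 8*x - 15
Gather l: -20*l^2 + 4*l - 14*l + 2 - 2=-20*l^2 - 10*l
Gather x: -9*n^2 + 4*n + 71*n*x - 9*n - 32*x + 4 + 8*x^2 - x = -9*n^2 - 5*n + 8*x^2 + x*(71*n - 33) + 4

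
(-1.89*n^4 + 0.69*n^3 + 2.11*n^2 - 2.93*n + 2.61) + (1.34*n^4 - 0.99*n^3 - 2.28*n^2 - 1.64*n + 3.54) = -0.55*n^4 - 0.3*n^3 - 0.17*n^2 - 4.57*n + 6.15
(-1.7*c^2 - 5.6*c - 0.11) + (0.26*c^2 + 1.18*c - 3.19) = -1.44*c^2 - 4.42*c - 3.3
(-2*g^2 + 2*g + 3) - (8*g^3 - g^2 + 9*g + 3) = -8*g^3 - g^2 - 7*g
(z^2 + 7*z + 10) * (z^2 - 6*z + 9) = z^4 + z^3 - 23*z^2 + 3*z + 90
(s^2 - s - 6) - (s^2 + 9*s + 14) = -10*s - 20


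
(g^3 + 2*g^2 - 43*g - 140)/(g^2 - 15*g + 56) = (g^2 + 9*g + 20)/(g - 8)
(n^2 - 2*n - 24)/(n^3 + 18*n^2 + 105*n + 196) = (n - 6)/(n^2 + 14*n + 49)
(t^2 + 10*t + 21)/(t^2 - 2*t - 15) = (t + 7)/(t - 5)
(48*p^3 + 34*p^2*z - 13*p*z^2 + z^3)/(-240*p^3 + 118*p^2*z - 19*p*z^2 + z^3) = (p + z)/(-5*p + z)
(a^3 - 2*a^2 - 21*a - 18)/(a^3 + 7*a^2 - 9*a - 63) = (a^2 - 5*a - 6)/(a^2 + 4*a - 21)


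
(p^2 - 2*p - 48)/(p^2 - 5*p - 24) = (p + 6)/(p + 3)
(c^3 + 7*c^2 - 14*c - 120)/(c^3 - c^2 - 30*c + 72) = (c + 5)/(c - 3)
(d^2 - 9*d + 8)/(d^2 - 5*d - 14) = (-d^2 + 9*d - 8)/(-d^2 + 5*d + 14)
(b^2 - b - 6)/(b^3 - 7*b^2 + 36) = 1/(b - 6)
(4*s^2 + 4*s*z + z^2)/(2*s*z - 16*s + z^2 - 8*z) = (2*s + z)/(z - 8)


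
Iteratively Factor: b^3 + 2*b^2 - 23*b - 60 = (b + 3)*(b^2 - b - 20) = (b - 5)*(b + 3)*(b + 4)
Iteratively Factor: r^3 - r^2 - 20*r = (r)*(r^2 - r - 20) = r*(r + 4)*(r - 5)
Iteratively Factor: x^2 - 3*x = (x)*(x - 3)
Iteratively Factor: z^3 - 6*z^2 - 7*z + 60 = (z - 5)*(z^2 - z - 12) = (z - 5)*(z - 4)*(z + 3)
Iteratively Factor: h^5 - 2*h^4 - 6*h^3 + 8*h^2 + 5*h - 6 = (h - 1)*(h^4 - h^3 - 7*h^2 + h + 6) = (h - 3)*(h - 1)*(h^3 + 2*h^2 - h - 2) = (h - 3)*(h - 1)*(h + 2)*(h^2 - 1) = (h - 3)*(h - 1)*(h + 1)*(h + 2)*(h - 1)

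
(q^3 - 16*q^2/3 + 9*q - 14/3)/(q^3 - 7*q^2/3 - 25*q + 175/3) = (q^2 - 3*q + 2)/(q^2 - 25)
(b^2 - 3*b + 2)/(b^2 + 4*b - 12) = (b - 1)/(b + 6)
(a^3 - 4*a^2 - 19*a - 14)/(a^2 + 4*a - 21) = (a^3 - 4*a^2 - 19*a - 14)/(a^2 + 4*a - 21)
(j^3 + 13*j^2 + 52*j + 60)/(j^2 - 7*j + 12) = (j^3 + 13*j^2 + 52*j + 60)/(j^2 - 7*j + 12)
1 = 1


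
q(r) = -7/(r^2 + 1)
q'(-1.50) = -1.99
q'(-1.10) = -3.15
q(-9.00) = -0.09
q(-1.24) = -2.76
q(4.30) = -0.36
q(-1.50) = -2.15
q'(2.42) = 0.72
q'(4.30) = 0.16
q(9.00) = -0.09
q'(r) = 14*r/(r^2 + 1)^2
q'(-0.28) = -3.37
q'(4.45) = 0.14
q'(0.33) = 3.76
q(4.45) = -0.34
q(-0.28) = -6.49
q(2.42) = -1.02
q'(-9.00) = -0.02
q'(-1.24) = -2.70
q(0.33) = -6.31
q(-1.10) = -3.17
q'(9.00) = 0.02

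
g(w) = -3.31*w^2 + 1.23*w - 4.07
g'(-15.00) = 100.53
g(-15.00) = -767.27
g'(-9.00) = 60.81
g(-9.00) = -283.25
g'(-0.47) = 4.34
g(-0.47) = -5.38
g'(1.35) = -7.71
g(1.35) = -8.44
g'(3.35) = -20.95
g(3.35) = -37.10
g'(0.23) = -0.29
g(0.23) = -3.96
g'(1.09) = -5.99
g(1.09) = -6.66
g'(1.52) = -8.83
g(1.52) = -9.85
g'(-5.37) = 36.78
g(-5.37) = -106.13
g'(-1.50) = 11.16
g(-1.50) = -13.36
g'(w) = 1.23 - 6.62*w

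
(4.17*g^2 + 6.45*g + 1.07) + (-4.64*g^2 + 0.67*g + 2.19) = -0.47*g^2 + 7.12*g + 3.26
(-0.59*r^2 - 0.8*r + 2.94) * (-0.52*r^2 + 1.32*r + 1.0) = 0.3068*r^4 - 0.3628*r^3 - 3.1748*r^2 + 3.0808*r + 2.94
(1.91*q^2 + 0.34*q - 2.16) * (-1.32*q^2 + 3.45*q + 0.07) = -2.5212*q^4 + 6.1407*q^3 + 4.1579*q^2 - 7.4282*q - 0.1512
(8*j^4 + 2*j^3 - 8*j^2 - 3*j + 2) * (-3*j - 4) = -24*j^5 - 38*j^4 + 16*j^3 + 41*j^2 + 6*j - 8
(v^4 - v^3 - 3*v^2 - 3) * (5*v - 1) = 5*v^5 - 6*v^4 - 14*v^3 + 3*v^2 - 15*v + 3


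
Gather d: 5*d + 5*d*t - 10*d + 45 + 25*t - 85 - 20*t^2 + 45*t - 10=d*(5*t - 5) - 20*t^2 + 70*t - 50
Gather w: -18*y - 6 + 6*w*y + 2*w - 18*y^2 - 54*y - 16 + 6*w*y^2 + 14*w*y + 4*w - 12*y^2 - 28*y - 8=w*(6*y^2 + 20*y + 6) - 30*y^2 - 100*y - 30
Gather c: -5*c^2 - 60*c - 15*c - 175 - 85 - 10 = -5*c^2 - 75*c - 270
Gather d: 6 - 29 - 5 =-28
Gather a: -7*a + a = -6*a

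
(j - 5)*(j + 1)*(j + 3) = j^3 - j^2 - 17*j - 15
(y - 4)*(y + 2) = y^2 - 2*y - 8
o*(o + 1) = o^2 + o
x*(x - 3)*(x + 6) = x^3 + 3*x^2 - 18*x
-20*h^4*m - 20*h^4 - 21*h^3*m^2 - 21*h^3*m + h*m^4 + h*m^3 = (-5*h + m)*(h + m)*(4*h + m)*(h*m + h)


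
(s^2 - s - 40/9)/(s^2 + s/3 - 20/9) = (3*s - 8)/(3*s - 4)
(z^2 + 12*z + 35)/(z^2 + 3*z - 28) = (z + 5)/(z - 4)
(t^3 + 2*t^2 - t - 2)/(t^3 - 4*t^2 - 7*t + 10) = (t + 1)/(t - 5)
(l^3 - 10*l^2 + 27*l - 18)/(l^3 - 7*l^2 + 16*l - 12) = (l^2 - 7*l + 6)/(l^2 - 4*l + 4)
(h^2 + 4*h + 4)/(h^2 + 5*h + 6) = (h + 2)/(h + 3)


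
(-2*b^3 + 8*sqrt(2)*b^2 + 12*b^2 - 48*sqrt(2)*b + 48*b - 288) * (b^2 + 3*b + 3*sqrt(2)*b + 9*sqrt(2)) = -2*b^5 + 2*sqrt(2)*b^4 + 6*b^4 - 6*sqrt(2)*b^3 + 132*b^3 - 288*b^2 + 108*sqrt(2)*b^2 - 1728*b - 432*sqrt(2)*b - 2592*sqrt(2)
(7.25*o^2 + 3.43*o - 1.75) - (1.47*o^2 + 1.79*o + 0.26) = 5.78*o^2 + 1.64*o - 2.01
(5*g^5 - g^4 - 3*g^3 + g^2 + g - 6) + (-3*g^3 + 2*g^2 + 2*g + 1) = 5*g^5 - g^4 - 6*g^3 + 3*g^2 + 3*g - 5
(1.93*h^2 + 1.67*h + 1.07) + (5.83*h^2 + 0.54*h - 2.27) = 7.76*h^2 + 2.21*h - 1.2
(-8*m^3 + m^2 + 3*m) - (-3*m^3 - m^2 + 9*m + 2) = -5*m^3 + 2*m^2 - 6*m - 2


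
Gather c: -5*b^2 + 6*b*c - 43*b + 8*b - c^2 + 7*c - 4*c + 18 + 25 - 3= -5*b^2 - 35*b - c^2 + c*(6*b + 3) + 40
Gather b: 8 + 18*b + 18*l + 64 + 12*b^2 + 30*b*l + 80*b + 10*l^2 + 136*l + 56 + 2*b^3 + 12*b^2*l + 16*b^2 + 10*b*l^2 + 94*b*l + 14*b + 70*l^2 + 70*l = 2*b^3 + b^2*(12*l + 28) + b*(10*l^2 + 124*l + 112) + 80*l^2 + 224*l + 128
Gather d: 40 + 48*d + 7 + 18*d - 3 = 66*d + 44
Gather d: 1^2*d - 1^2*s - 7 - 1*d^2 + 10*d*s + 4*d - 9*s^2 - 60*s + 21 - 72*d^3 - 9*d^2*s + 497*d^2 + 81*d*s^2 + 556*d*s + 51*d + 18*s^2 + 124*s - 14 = -72*d^3 + d^2*(496 - 9*s) + d*(81*s^2 + 566*s + 56) + 9*s^2 + 63*s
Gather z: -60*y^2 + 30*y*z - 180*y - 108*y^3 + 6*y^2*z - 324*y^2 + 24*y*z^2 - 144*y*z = -108*y^3 - 384*y^2 + 24*y*z^2 - 180*y + z*(6*y^2 - 114*y)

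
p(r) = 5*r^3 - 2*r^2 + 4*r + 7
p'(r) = 15*r^2 - 4*r + 4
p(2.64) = 95.62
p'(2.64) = 97.98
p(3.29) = 176.57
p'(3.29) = 153.20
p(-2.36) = -79.30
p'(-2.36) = 96.98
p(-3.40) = -226.24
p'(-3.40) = 191.00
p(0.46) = 8.90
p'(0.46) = 5.33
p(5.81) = 943.34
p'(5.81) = 487.10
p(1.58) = 28.05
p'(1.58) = 35.13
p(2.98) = 133.48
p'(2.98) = 125.29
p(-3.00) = -158.00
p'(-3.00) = 151.00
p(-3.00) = -158.00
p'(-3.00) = 151.00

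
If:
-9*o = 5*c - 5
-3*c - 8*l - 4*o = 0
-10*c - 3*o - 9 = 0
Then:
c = -32/25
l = -23/150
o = 19/15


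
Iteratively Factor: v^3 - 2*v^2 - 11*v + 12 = (v + 3)*(v^2 - 5*v + 4) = (v - 1)*(v + 3)*(v - 4)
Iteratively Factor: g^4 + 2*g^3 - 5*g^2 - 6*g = (g + 3)*(g^3 - g^2 - 2*g) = (g + 1)*(g + 3)*(g^2 - 2*g) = (g - 2)*(g + 1)*(g + 3)*(g)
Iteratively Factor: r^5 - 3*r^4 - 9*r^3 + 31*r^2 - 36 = (r - 3)*(r^4 - 9*r^2 + 4*r + 12) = (r - 3)*(r + 1)*(r^3 - r^2 - 8*r + 12) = (r - 3)*(r + 1)*(r + 3)*(r^2 - 4*r + 4) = (r - 3)*(r - 2)*(r + 1)*(r + 3)*(r - 2)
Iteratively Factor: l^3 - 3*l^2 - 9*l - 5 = (l - 5)*(l^2 + 2*l + 1) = (l - 5)*(l + 1)*(l + 1)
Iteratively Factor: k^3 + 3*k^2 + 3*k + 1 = (k + 1)*(k^2 + 2*k + 1) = (k + 1)^2*(k + 1)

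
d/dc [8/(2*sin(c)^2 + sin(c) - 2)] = -8*(4*sin(c) + 1)*cos(c)/(-sin(c) + cos(2*c) + 1)^2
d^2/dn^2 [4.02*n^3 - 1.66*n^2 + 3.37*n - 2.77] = 24.12*n - 3.32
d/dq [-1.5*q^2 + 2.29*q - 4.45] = 2.29 - 3.0*q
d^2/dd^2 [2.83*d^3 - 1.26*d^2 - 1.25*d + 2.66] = 16.98*d - 2.52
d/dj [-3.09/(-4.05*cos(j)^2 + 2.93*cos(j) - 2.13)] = (25.029*cos(j) - 9.0537)*sin(j)/(4.05*cos(j)^2 - 2.93*cos(j) + 2.13)^2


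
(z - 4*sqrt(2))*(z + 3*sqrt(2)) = z^2 - sqrt(2)*z - 24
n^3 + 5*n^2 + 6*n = n*(n + 2)*(n + 3)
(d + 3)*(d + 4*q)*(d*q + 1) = d^3*q + 4*d^2*q^2 + 3*d^2*q + d^2 + 12*d*q^2 + 4*d*q + 3*d + 12*q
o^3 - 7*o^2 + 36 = (o - 6)*(o - 3)*(o + 2)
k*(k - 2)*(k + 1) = k^3 - k^2 - 2*k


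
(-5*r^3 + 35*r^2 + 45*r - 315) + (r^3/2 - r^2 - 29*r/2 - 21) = -9*r^3/2 + 34*r^2 + 61*r/2 - 336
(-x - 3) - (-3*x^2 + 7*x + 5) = 3*x^2 - 8*x - 8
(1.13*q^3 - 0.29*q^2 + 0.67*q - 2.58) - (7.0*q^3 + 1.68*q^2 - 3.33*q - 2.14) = -5.87*q^3 - 1.97*q^2 + 4.0*q - 0.44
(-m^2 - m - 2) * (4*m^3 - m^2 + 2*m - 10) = -4*m^5 - 3*m^4 - 9*m^3 + 10*m^2 + 6*m + 20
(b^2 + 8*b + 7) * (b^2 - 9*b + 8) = b^4 - b^3 - 57*b^2 + b + 56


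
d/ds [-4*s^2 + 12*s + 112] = 12 - 8*s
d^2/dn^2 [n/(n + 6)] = -12/(n + 6)^3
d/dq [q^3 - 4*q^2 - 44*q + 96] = 3*q^2 - 8*q - 44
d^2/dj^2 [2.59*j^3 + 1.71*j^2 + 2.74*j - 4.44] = 15.54*j + 3.42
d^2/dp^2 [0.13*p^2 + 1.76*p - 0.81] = 0.260000000000000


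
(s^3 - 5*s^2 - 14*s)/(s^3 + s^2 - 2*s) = (s - 7)/(s - 1)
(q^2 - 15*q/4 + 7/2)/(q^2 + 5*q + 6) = (4*q^2 - 15*q + 14)/(4*(q^2 + 5*q + 6))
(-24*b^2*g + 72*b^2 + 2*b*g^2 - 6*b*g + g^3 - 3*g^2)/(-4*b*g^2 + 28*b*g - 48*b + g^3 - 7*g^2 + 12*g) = (6*b + g)/(g - 4)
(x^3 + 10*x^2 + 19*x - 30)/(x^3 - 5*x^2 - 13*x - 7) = (-x^3 - 10*x^2 - 19*x + 30)/(-x^3 + 5*x^2 + 13*x + 7)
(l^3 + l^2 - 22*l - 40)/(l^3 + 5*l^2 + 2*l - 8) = (l - 5)/(l - 1)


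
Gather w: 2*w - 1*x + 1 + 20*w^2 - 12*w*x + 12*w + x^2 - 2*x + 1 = 20*w^2 + w*(14 - 12*x) + x^2 - 3*x + 2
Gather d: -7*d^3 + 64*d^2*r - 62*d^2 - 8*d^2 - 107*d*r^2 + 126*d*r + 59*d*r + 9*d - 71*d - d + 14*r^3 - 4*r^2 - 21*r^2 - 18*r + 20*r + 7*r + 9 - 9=-7*d^3 + d^2*(64*r - 70) + d*(-107*r^2 + 185*r - 63) + 14*r^3 - 25*r^2 + 9*r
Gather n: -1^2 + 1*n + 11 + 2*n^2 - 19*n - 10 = 2*n^2 - 18*n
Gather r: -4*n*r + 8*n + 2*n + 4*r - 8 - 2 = 10*n + r*(4 - 4*n) - 10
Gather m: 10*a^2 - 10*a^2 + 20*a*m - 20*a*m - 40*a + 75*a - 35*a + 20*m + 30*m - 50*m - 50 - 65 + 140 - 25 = 0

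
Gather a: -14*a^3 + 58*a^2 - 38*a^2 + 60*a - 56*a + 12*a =-14*a^3 + 20*a^2 + 16*a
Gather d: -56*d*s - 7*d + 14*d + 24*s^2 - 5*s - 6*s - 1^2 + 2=d*(7 - 56*s) + 24*s^2 - 11*s + 1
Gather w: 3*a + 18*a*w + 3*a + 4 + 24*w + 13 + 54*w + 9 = 6*a + w*(18*a + 78) + 26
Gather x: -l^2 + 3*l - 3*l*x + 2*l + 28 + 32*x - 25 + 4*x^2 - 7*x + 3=-l^2 + 5*l + 4*x^2 + x*(25 - 3*l) + 6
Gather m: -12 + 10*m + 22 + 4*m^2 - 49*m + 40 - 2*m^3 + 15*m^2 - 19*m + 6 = -2*m^3 + 19*m^2 - 58*m + 56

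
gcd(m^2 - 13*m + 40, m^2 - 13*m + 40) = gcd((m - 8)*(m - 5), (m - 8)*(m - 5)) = m^2 - 13*m + 40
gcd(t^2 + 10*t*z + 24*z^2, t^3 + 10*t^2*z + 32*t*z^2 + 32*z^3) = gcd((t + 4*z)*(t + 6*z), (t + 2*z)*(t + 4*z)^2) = t + 4*z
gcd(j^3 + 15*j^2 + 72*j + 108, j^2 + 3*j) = j + 3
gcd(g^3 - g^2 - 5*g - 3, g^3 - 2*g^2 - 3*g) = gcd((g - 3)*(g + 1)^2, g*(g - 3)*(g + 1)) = g^2 - 2*g - 3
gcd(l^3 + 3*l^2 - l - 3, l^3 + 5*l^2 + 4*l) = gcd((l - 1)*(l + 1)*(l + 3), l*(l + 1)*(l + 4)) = l + 1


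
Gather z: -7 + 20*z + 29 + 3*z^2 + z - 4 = 3*z^2 + 21*z + 18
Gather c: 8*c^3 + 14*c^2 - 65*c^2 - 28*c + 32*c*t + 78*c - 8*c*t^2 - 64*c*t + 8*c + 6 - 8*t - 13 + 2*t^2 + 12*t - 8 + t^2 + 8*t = 8*c^3 - 51*c^2 + c*(-8*t^2 - 32*t + 58) + 3*t^2 + 12*t - 15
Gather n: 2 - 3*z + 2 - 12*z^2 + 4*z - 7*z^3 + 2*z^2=-7*z^3 - 10*z^2 + z + 4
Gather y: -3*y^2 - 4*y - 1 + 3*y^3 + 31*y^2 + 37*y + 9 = 3*y^3 + 28*y^2 + 33*y + 8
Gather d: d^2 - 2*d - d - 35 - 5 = d^2 - 3*d - 40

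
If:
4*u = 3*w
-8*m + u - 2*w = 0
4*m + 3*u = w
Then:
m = 0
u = 0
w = 0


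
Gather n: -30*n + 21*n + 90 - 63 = 27 - 9*n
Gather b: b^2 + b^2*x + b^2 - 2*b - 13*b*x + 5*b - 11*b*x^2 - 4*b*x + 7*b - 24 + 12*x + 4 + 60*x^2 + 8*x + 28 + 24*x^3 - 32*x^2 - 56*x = b^2*(x + 2) + b*(-11*x^2 - 17*x + 10) + 24*x^3 + 28*x^2 - 36*x + 8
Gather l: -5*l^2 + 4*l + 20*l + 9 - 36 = -5*l^2 + 24*l - 27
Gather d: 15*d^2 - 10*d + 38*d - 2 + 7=15*d^2 + 28*d + 5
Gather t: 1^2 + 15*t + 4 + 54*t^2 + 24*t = 54*t^2 + 39*t + 5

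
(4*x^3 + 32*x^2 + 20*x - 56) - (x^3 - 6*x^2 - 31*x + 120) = 3*x^3 + 38*x^2 + 51*x - 176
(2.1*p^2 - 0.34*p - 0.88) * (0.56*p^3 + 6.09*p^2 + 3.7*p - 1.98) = 1.176*p^5 + 12.5986*p^4 + 5.2066*p^3 - 10.7752*p^2 - 2.5828*p + 1.7424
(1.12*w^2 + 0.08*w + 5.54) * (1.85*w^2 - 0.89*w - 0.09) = 2.072*w^4 - 0.8488*w^3 + 10.077*w^2 - 4.9378*w - 0.4986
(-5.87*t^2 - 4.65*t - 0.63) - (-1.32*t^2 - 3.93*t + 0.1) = -4.55*t^2 - 0.72*t - 0.73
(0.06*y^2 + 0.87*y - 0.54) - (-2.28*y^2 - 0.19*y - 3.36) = 2.34*y^2 + 1.06*y + 2.82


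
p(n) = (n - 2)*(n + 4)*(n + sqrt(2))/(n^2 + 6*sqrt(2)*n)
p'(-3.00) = -0.15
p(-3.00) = -0.48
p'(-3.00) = -0.15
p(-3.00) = -0.48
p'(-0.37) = 10.14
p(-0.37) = 2.99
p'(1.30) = 1.38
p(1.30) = -0.79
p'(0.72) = 3.11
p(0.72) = -1.95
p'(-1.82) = 0.52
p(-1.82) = -0.28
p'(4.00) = 0.83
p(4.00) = 1.73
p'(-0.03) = 1481.93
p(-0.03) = 43.98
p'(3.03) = 0.85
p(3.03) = 0.92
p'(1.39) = 1.29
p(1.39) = -0.67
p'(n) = (-2*n - 6*sqrt(2))*(n - 2)*(n + 4)*(n + sqrt(2))/(n^2 + 6*sqrt(2)*n)^2 + (n - 2)*(n + 4)/(n^2 + 6*sqrt(2)*n) + (n - 2)*(n + sqrt(2))/(n^2 + 6*sqrt(2)*n) + (n + 4)*(n + sqrt(2))/(n^2 + 6*sqrt(2)*n)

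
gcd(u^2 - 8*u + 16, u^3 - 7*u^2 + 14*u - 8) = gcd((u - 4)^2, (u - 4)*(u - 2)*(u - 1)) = u - 4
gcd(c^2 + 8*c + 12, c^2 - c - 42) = c + 6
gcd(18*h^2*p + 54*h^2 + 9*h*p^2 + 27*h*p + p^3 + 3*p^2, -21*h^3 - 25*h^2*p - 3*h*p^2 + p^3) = 3*h + p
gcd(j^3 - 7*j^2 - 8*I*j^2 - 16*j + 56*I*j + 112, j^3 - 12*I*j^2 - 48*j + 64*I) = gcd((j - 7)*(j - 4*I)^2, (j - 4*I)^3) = j^2 - 8*I*j - 16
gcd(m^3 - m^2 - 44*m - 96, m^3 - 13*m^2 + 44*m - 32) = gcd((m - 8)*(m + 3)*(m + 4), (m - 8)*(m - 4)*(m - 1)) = m - 8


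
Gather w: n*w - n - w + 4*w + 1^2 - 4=-n + w*(n + 3) - 3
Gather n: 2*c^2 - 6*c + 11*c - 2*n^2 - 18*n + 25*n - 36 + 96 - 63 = 2*c^2 + 5*c - 2*n^2 + 7*n - 3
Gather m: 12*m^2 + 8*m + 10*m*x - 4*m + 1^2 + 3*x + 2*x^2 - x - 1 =12*m^2 + m*(10*x + 4) + 2*x^2 + 2*x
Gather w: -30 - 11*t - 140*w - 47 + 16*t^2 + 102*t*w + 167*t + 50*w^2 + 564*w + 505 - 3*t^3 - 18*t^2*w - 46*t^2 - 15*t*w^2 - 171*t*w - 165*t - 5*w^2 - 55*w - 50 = -3*t^3 - 30*t^2 - 9*t + w^2*(45 - 15*t) + w*(-18*t^2 - 69*t + 369) + 378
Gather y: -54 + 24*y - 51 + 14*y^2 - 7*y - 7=14*y^2 + 17*y - 112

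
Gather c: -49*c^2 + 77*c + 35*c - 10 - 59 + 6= -49*c^2 + 112*c - 63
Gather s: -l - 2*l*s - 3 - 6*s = -l + s*(-2*l - 6) - 3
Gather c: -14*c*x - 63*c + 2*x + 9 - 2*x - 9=c*(-14*x - 63)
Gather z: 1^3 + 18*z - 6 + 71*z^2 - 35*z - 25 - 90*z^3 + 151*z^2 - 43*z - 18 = -90*z^3 + 222*z^2 - 60*z - 48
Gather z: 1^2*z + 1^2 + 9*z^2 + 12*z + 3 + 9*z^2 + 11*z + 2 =18*z^2 + 24*z + 6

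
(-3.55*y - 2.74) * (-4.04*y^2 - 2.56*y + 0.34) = 14.342*y^3 + 20.1576*y^2 + 5.8074*y - 0.9316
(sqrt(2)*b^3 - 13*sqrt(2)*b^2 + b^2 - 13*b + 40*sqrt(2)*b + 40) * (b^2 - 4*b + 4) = sqrt(2)*b^5 - 17*sqrt(2)*b^4 + b^4 - 17*b^3 + 96*sqrt(2)*b^3 - 212*sqrt(2)*b^2 + 96*b^2 - 212*b + 160*sqrt(2)*b + 160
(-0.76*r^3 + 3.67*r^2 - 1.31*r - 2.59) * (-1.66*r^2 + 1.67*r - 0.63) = 1.2616*r^5 - 7.3614*r^4 + 8.7823*r^3 - 0.200400000000001*r^2 - 3.5*r + 1.6317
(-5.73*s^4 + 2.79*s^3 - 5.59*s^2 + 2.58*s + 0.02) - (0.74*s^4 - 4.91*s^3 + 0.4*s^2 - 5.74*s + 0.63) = -6.47*s^4 + 7.7*s^3 - 5.99*s^2 + 8.32*s - 0.61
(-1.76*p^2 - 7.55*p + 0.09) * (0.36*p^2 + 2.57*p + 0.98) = -0.6336*p^4 - 7.2412*p^3 - 21.0959*p^2 - 7.1677*p + 0.0882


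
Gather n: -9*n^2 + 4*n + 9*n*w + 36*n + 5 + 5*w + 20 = -9*n^2 + n*(9*w + 40) + 5*w + 25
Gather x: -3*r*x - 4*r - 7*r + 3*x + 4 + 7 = -11*r + x*(3 - 3*r) + 11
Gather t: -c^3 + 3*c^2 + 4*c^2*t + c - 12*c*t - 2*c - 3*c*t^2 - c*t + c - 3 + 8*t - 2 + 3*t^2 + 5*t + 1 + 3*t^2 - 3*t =-c^3 + 3*c^2 + t^2*(6 - 3*c) + t*(4*c^2 - 13*c + 10) - 4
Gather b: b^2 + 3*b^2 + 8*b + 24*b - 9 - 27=4*b^2 + 32*b - 36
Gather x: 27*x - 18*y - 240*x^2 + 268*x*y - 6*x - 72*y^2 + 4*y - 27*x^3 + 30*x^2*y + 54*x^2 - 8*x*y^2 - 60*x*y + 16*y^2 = -27*x^3 + x^2*(30*y - 186) + x*(-8*y^2 + 208*y + 21) - 56*y^2 - 14*y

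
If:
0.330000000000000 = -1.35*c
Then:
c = -0.24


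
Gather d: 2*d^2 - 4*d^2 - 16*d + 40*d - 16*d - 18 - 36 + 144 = -2*d^2 + 8*d + 90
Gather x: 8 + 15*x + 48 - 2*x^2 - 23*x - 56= -2*x^2 - 8*x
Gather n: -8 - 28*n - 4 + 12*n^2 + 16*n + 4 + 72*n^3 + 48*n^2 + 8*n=72*n^3 + 60*n^2 - 4*n - 8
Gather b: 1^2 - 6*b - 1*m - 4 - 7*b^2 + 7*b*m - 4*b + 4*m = -7*b^2 + b*(7*m - 10) + 3*m - 3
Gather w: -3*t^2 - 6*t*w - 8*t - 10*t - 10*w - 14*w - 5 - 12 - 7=-3*t^2 - 18*t + w*(-6*t - 24) - 24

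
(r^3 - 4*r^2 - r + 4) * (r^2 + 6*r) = r^5 + 2*r^4 - 25*r^3 - 2*r^2 + 24*r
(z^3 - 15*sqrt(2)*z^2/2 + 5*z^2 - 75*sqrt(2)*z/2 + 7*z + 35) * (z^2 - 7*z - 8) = z^5 - 15*sqrt(2)*z^4/2 - 2*z^4 - 36*z^3 + 15*sqrt(2)*z^3 - 54*z^2 + 645*sqrt(2)*z^2/2 - 301*z + 300*sqrt(2)*z - 280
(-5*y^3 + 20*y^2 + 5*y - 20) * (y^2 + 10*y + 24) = -5*y^5 - 30*y^4 + 85*y^3 + 510*y^2 - 80*y - 480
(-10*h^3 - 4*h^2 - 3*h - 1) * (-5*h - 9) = 50*h^4 + 110*h^3 + 51*h^2 + 32*h + 9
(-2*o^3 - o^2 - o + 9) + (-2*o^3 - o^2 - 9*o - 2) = -4*o^3 - 2*o^2 - 10*o + 7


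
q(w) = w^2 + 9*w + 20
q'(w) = 2*w + 9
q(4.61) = 82.74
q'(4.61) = 18.22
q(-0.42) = 16.40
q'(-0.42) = 8.16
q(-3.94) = 0.06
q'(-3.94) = 1.12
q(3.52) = 64.07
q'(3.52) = 16.04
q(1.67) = 37.82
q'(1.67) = 12.34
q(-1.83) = 6.88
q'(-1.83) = 5.34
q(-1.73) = 7.42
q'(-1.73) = 5.54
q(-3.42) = 0.92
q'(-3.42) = 2.16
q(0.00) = 20.00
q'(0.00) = 9.00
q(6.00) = 110.00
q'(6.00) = 21.00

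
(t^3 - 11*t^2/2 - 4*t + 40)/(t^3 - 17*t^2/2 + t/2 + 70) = (t - 4)/(t - 7)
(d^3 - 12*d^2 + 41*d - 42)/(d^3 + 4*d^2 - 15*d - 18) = (d^2 - 9*d + 14)/(d^2 + 7*d + 6)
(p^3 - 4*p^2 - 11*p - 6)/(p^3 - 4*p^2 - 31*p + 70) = (p^3 - 4*p^2 - 11*p - 6)/(p^3 - 4*p^2 - 31*p + 70)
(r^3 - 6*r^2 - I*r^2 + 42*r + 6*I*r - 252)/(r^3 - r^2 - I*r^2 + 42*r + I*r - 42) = (r - 6)/(r - 1)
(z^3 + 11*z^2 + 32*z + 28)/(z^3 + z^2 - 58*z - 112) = (z + 2)/(z - 8)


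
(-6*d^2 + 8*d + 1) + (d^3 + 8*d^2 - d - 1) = d^3 + 2*d^2 + 7*d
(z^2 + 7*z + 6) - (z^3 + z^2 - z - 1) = -z^3 + 8*z + 7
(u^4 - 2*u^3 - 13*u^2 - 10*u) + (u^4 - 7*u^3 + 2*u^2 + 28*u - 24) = 2*u^4 - 9*u^3 - 11*u^2 + 18*u - 24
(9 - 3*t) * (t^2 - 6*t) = -3*t^3 + 27*t^2 - 54*t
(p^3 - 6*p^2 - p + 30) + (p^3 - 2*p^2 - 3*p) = 2*p^3 - 8*p^2 - 4*p + 30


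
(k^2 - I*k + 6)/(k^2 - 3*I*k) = (k + 2*I)/k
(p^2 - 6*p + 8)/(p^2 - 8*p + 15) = (p^2 - 6*p + 8)/(p^2 - 8*p + 15)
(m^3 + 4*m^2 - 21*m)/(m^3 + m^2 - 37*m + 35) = m*(m - 3)/(m^2 - 6*m + 5)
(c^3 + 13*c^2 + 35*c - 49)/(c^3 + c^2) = (c^3 + 13*c^2 + 35*c - 49)/(c^2*(c + 1))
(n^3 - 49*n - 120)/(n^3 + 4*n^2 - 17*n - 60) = (n - 8)/(n - 4)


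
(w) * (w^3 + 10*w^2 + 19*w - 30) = w^4 + 10*w^3 + 19*w^2 - 30*w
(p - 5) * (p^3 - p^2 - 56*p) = p^4 - 6*p^3 - 51*p^2 + 280*p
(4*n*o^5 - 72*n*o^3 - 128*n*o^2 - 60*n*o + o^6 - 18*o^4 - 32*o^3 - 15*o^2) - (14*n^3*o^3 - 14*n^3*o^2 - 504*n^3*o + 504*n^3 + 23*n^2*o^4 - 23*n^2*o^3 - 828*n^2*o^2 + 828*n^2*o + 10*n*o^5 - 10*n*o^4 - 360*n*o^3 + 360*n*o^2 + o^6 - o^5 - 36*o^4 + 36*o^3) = -14*n^3*o^3 + 14*n^3*o^2 + 504*n^3*o - 504*n^3 - 23*n^2*o^4 + 23*n^2*o^3 + 828*n^2*o^2 - 828*n^2*o - 6*n*o^5 + 10*n*o^4 + 288*n*o^3 - 488*n*o^2 - 60*n*o + o^5 + 18*o^4 - 68*o^3 - 15*o^2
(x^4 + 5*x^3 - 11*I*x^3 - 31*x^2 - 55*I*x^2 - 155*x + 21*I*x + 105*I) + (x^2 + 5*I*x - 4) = x^4 + 5*x^3 - 11*I*x^3 - 30*x^2 - 55*I*x^2 - 155*x + 26*I*x - 4 + 105*I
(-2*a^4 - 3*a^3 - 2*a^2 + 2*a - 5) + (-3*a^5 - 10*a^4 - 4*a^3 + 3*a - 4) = -3*a^5 - 12*a^4 - 7*a^3 - 2*a^2 + 5*a - 9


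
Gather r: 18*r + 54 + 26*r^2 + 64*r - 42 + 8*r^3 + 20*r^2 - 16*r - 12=8*r^3 + 46*r^2 + 66*r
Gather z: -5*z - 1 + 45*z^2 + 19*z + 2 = 45*z^2 + 14*z + 1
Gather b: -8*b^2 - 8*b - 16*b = -8*b^2 - 24*b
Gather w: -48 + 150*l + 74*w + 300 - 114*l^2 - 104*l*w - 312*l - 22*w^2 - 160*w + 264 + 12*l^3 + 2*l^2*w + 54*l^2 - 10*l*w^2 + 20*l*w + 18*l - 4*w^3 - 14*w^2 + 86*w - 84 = 12*l^3 - 60*l^2 - 144*l - 4*w^3 + w^2*(-10*l - 36) + w*(2*l^2 - 84*l) + 432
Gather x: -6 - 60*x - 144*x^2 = -144*x^2 - 60*x - 6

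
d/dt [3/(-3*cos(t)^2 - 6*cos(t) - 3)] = -2*sin(t)/(cos(t) + 1)^3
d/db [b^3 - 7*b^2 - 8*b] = 3*b^2 - 14*b - 8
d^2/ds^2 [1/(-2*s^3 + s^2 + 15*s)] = 2*(s*(6*s - 1)*(-2*s^2 + s + 15) + (-6*s^2 + 2*s + 15)^2)/(s^3*(-2*s^2 + s + 15)^3)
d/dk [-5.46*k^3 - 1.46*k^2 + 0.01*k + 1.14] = -16.38*k^2 - 2.92*k + 0.01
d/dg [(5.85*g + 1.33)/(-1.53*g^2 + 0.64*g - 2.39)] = (8.9505*g^2 + 4.0698*g - 14.8327)/(2.3409*g^4 - 1.9584*g^3 + 7.723*g^2 - 3.0592*g + 5.7121)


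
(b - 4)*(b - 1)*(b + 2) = b^3 - 3*b^2 - 6*b + 8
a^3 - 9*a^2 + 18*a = a*(a - 6)*(a - 3)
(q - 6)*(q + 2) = q^2 - 4*q - 12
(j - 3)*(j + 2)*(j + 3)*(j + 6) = j^4 + 8*j^3 + 3*j^2 - 72*j - 108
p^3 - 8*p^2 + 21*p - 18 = (p - 3)^2*(p - 2)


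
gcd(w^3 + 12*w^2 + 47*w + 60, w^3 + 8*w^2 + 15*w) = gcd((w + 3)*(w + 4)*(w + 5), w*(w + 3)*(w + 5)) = w^2 + 8*w + 15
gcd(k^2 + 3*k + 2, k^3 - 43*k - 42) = k + 1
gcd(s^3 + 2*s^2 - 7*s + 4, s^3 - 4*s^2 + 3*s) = s - 1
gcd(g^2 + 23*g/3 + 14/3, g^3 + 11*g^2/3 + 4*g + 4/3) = g + 2/3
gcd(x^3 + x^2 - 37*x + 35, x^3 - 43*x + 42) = x^2 + 6*x - 7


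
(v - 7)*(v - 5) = v^2 - 12*v + 35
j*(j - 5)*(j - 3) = j^3 - 8*j^2 + 15*j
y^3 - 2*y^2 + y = y*(y - 1)^2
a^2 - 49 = (a - 7)*(a + 7)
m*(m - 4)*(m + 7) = m^3 + 3*m^2 - 28*m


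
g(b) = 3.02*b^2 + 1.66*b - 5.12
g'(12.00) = 74.14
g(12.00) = 449.68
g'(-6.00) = -34.58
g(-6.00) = 93.64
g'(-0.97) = -4.20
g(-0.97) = -3.89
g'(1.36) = 9.87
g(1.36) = 2.72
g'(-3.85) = -21.59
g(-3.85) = 33.25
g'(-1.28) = -6.07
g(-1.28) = -2.30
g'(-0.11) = 1.00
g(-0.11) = -5.27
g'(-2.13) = -11.21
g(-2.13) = 5.05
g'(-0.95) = -4.08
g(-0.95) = -3.97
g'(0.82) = 6.61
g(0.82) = -1.73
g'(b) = 6.04*b + 1.66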